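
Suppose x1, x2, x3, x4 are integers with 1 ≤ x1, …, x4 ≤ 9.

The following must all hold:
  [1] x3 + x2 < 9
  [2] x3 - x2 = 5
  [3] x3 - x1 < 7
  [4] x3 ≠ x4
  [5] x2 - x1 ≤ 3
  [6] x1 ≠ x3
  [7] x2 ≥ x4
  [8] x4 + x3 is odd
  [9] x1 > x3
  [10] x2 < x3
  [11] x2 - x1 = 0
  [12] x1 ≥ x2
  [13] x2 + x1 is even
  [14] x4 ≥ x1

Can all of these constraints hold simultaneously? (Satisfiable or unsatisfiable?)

Unsatisfiable

Constraints 7, 9, 10, and 14 give x2 < x3, x3 < x1, x1 ≤ x4, x4 ≤ x2. Chaining: x2 < x3 < x1 ≤ x4 ≤ x2, which forces x2 < x2 — impossible.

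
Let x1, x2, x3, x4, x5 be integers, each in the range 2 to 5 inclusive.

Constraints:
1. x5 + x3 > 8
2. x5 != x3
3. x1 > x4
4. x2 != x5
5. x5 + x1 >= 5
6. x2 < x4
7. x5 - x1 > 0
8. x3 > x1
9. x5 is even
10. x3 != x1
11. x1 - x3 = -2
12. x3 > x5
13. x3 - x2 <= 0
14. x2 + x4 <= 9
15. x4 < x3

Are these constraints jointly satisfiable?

Unsatisfiable

Constraints 3, 6, 7, 12, and 13 give x2 < x4, x4 < x1, x1 < x5, x5 < x3, x3 ≤ x2. Chaining: x2 < x4 < x1 < x5 < x3 ≤ x2, which forces x2 < x2 — impossible.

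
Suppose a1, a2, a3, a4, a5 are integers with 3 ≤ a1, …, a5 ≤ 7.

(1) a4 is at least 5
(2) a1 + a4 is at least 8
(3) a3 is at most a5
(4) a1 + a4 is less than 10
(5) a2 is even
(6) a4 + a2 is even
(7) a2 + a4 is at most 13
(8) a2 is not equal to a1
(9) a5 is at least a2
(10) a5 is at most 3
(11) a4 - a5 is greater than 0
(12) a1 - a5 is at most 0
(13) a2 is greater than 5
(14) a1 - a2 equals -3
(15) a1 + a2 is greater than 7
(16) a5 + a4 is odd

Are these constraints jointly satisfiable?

Unsatisfiable

From constraint 13: a2 ≥ 6. From constraints 9 and 10: a2 ≤ a5 and a5 ≤ 3, so a2 ≤ 3. But 3 < 6, so no value of a2 works.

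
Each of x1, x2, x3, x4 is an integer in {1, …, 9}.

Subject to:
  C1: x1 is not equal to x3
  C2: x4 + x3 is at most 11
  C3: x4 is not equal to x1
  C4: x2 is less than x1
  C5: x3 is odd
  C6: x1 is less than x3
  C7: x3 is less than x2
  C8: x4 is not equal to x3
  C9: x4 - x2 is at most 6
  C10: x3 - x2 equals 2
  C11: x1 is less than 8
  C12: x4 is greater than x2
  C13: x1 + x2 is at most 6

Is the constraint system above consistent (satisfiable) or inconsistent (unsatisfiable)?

Constraints 4, 6, and 7 give x2 < x1, x1 < x3, x3 < x2. Chaining: x2 < x1 < x3 < x2, which forces x2 < x2 — impossible.

Unsatisfiable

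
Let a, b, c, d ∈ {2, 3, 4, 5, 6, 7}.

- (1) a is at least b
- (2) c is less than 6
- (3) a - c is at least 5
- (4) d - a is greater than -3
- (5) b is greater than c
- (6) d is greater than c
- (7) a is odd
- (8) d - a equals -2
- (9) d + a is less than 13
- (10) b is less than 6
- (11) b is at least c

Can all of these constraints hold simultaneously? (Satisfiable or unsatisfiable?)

Satisfiable

One satisfying assignment is a = 7, b = 4, c = 2, d = 5.
For the less obvious constraints — constraint 3: a - c = 5; constraint 4: d - a = -2; constraint 8: d - a = -2 — and the others hold by inspection.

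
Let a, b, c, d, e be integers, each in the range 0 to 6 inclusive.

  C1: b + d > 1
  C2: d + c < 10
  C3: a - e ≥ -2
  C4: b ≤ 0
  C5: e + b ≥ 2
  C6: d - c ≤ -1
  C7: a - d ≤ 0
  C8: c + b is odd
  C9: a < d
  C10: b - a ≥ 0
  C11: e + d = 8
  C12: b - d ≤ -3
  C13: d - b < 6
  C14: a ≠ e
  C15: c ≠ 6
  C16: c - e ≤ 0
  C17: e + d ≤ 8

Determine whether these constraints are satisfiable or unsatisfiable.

Unsatisfiable

Constraints 3, 6, 10, 12, and 16 give c − d ≥ 1, d − b ≥ 3, b − a ≥ 0, a − e ≥ -2, e − c ≥ 0.
Adding all 5 inequalities: the left sides telescope to 0, and the right sides sum to 1 + 3 + 0 + (-2) + 0 = 2. So 0 ≥ 2, which is false.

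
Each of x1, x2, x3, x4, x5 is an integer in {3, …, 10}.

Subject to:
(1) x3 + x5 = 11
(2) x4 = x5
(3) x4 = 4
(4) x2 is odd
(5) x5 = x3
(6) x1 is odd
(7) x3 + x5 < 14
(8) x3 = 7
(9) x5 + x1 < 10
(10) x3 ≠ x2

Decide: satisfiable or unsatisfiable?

Constraint 3 fixes x4 = 4 and constraint 8 fixes x3 = 7. Constraints 2 and 5 give x4 = x5 = x3, so x4 = x3. But 4 ≠ 7 — contradiction.

Unsatisfiable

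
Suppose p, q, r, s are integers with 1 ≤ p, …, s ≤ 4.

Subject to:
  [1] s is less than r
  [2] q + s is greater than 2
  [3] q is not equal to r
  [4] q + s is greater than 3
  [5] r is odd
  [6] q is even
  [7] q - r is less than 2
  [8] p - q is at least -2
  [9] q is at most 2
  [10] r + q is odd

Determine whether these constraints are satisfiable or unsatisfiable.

Satisfiable

Setting (p, q, r, s) = (3, 2, 3, 2) satisfies everything: constraint 2: q + s = 4; constraint 4: q + s = 4, and the others follow.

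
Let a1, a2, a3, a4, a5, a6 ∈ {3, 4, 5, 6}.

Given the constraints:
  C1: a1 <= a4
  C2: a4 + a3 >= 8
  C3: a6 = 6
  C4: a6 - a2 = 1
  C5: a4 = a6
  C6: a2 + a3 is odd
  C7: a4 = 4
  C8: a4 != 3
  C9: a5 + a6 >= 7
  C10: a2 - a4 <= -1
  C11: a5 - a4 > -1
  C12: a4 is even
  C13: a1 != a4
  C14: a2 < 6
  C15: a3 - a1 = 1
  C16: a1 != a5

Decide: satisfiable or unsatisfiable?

Unsatisfiable

Constraint 7 fixes a4 = 4 and constraint 3 fixes a6 = 6, but constraint 5 requires a4 = a6. Since 4 ≠ 6, contradiction.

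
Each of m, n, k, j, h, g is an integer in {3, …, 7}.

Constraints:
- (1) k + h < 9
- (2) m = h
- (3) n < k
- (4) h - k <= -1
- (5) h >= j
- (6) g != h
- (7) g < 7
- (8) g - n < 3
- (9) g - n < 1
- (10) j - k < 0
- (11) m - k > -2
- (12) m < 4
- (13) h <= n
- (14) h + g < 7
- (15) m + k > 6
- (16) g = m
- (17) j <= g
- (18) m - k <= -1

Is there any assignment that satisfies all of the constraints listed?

Unsatisfiable

From constraints 2 and 16, g = m = h, so g = h. But constraint 6 says g ≠ h. Contradiction.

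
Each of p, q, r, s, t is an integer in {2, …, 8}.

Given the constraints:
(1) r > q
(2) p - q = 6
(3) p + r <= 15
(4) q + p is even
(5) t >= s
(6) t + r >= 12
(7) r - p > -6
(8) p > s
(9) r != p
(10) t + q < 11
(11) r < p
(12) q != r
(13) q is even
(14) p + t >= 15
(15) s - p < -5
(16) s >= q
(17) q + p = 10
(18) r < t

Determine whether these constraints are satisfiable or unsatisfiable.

Satisfiable

The assignment p = 8, q = 2, r = 5, s = 2, t = 8 works:
  constraint 2 holds since p - q = 6.
  constraint 3 holds since p + r = 13.
  constraint 6 holds since t + r = 13.
The rest check out directly.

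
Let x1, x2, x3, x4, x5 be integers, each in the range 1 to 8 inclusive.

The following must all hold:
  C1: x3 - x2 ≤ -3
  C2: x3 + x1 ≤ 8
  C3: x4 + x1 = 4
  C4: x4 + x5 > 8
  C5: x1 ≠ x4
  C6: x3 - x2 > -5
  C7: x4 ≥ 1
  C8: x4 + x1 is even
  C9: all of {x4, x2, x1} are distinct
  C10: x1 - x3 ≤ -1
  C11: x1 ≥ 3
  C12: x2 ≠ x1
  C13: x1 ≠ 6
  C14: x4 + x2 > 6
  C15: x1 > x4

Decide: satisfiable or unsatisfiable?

Setting (x1, x2, x3, x4, x5) = (3, 8, 5, 1, 8) satisfies everything: constraint 1: x3 - x2 = -3; constraint 2: x3 + x1 = 8, and the others follow.

Satisfiable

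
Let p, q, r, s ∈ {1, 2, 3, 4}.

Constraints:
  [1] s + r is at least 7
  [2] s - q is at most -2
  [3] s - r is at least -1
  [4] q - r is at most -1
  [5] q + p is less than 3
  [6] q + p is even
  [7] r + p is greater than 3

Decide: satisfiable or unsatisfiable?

Unsatisfiable

Constraints 2, 3, and 4 give r − q ≥ 1, q − s ≥ 2, s − r ≥ -1.
Adding all 3 inequalities: the left sides telescope to 0, and the right sides sum to 1 + 2 + (-1) = 2. So 0 ≥ 2, which is false.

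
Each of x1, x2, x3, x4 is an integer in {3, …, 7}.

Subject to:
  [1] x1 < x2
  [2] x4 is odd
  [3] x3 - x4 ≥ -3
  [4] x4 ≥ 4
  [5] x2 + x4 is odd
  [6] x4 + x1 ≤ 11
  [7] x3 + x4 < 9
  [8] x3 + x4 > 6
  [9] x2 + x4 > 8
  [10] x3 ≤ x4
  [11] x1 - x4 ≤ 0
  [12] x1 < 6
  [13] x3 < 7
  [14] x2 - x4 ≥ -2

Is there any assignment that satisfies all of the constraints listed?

Satisfiable

One satisfying assignment is x1 = 3, x2 = 6, x3 = 3, x4 = 5.
For the less obvious constraints — constraint 3: x3 - x4 = -2; constraint 6: x4 + x1 = 8 — and the others hold by inspection.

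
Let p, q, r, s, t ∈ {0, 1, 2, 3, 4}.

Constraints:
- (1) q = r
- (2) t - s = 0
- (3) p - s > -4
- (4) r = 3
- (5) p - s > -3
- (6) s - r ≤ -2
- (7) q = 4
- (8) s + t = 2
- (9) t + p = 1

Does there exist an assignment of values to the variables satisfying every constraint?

Constraint 7 fixes q = 4 and constraint 4 fixes r = 3, but constraint 1 requires q = r. Since 4 ≠ 3, contradiction.

Unsatisfiable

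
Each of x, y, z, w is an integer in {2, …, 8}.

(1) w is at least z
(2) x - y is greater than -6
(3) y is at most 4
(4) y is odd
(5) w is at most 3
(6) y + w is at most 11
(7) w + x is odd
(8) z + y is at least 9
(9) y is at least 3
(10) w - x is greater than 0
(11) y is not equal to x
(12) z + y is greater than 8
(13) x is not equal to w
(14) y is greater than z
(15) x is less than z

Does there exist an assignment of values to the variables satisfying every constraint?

Unsatisfiable

From constraints 1 and 5: z ≤ w ≤ 3. From constraint 3: y ≤ 4. Hence z + y ≤ 7. But constraint 8 requires z + y ≥ 9, and 9 > 7. Contradiction.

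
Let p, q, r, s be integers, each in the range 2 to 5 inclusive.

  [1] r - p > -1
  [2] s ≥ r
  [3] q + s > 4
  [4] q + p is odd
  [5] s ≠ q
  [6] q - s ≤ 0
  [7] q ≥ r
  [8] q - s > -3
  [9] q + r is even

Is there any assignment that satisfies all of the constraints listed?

Satisfiable

One satisfying assignment is p = 2, q = 3, r = 3, s = 4.
For the less obvious constraints — constraint 1: r - p = 1; constraint 3: q + s = 7; constraint 6: q - s = -1 — and the others hold by inspection.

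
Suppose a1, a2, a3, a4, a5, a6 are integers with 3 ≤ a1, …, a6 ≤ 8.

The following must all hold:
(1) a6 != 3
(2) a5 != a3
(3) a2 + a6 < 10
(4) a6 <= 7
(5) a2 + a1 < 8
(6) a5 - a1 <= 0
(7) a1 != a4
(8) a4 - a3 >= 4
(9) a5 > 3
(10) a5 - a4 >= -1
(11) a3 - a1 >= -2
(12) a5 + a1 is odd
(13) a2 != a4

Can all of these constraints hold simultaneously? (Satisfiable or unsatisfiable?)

Unsatisfiable

Constraints 6, 8, 10, and 11 give a1 − a5 ≥ 0, a5 − a4 ≥ -1, a4 − a3 ≥ 4, a3 − a1 ≥ -2.
Adding all 4 inequalities: the left sides telescope to 0, and the right sides sum to 0 + (-1) + 4 + (-2) = 1. So 0 ≥ 1, which is false.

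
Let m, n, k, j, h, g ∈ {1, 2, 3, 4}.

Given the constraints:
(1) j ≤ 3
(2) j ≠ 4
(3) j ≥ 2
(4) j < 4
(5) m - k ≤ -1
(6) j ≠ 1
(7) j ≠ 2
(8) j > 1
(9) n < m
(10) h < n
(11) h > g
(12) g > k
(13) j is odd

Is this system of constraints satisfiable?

Constraints 5, 9, 10, 11, and 12 give k < g, g < h, h < n, n < m, m < k. Chaining: k < g < h < n < m < k, which forces k < k — impossible.

Unsatisfiable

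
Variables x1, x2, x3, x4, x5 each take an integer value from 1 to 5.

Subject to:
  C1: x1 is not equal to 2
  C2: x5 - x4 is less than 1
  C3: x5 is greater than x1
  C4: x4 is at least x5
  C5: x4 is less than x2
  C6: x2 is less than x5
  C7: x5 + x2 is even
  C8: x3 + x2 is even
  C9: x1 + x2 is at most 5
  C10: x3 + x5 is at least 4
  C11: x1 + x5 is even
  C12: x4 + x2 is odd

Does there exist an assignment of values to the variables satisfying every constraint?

Unsatisfiable

Constraints 4, 5, and 6 give x2 < x5, x5 ≤ x4, x4 < x2. Chaining: x2 < x5 ≤ x4 < x2, which forces x2 < x2 — impossible.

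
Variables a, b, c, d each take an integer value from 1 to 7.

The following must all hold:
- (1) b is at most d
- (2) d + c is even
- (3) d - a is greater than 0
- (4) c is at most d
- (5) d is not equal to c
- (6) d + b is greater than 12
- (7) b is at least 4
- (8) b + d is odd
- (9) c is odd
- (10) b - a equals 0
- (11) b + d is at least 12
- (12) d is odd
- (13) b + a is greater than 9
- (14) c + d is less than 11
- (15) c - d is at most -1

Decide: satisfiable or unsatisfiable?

One satisfying assignment is a = 6, b = 6, c = 3, d = 7.
For the less obvious constraints — constraint 3: d - a = 1; constraint 6: d + b = 13 — and the others hold by inspection.

Satisfiable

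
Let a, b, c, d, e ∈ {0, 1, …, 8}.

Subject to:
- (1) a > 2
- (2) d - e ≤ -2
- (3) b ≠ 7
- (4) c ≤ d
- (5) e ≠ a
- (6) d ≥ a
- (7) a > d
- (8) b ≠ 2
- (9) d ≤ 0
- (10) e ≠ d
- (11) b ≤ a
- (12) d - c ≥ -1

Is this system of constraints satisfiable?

From constraint 1: a ≥ 3. From constraints 6 and 9: a ≤ d and d ≤ 0, so a ≤ 0. But 0 < 3, so no value of a works.

Unsatisfiable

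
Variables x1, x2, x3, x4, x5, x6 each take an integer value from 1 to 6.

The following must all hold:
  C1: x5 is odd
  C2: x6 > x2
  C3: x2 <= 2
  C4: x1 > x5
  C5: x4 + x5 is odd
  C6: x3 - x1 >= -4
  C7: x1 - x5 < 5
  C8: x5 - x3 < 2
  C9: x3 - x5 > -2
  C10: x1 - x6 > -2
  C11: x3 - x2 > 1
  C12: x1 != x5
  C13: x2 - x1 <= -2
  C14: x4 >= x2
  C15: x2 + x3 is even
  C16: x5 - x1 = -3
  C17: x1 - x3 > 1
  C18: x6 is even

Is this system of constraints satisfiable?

Try x1 = 6, x2 = 1, x3 = 3, x4 = 6, x5 = 3, x6 = 6.
Check constraint 6: x3 - x1 = -3; constraint 7: x1 - x5 = 3; constraint 8: x5 - x3 = 0. The remaining constraints are straightforward to verify.

Satisfiable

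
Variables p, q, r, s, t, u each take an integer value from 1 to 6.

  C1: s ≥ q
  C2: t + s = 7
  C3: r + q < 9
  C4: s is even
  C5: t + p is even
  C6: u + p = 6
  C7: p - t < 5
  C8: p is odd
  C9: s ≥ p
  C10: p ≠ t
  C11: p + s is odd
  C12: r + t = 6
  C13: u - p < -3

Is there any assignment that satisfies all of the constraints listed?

Satisfiable

Take p = 5, q = 1, r = 5, s = 6, t = 1, u = 1. Then constraint 2: t + s = 7; constraint 3: r + q = 6; constraint 6: u + p = 6, and every other listed constraint is also met.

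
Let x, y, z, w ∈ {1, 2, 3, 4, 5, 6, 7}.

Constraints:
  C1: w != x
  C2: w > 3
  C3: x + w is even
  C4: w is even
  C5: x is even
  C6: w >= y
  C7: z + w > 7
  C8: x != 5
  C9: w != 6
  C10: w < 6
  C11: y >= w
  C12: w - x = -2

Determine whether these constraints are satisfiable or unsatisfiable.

One satisfying assignment is x = 6, y = 4, z = 4, w = 4.
For the less obvious constraints — constraint 3: x + w = 10 is even; constraint 7: z + w = 8; constraint 12: w - x = -2 — and the others hold by inspection.

Satisfiable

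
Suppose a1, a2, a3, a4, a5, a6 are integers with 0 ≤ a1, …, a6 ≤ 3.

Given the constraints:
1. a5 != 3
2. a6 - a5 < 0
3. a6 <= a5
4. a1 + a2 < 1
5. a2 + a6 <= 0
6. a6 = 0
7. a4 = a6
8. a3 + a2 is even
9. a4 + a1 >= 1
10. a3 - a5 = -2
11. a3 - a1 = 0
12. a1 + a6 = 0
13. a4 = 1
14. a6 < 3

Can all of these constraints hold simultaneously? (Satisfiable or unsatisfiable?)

Unsatisfiable

Constraint 13 fixes a4 = 1 and constraint 6 fixes a6 = 0, but constraint 7 requires a4 = a6. Since 1 ≠ 0, contradiction.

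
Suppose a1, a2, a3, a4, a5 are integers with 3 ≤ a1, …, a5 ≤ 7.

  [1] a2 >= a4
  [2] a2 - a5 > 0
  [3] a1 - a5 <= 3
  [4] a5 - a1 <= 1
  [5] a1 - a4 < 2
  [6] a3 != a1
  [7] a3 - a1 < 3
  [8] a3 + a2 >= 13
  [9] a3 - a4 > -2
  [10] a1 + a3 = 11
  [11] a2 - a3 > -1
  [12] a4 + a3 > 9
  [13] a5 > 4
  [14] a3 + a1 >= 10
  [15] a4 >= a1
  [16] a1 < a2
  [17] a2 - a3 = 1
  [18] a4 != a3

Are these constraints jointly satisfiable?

Satisfiable

One satisfying assignment is a1 = 5, a2 = 7, a3 = 6, a4 = 5, a5 = 5.
For the less obvious constraints — constraint 2: a2 - a5 = 2; constraint 3: a1 - a5 = 0 — and the others hold by inspection.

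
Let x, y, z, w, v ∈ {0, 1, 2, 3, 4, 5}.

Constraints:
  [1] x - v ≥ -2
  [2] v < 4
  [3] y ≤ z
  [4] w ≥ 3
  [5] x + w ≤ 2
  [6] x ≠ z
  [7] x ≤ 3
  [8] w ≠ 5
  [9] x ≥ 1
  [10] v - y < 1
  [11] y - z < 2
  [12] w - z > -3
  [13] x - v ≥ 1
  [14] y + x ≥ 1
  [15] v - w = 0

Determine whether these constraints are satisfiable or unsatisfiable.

From constraint 9: x ≥ 1. From constraint 4: w ≥ 3. Hence x + w ≥ 4. But constraint 5 requires x + w ≤ 2, and 2 < 4. Contradiction.

Unsatisfiable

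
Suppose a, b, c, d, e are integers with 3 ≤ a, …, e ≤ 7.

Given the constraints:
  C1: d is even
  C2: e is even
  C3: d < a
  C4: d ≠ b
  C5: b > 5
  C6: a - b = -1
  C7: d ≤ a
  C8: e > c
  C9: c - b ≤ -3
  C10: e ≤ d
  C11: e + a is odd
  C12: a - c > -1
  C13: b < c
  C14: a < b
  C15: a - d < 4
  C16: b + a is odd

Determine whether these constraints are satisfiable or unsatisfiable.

Unsatisfiable

Constraints 3, 8, 10, 13, and 14 give a < b, b < c, c < e, e ≤ d, d < a. Chaining: a < b < c < e ≤ d < a, which forces a < a — impossible.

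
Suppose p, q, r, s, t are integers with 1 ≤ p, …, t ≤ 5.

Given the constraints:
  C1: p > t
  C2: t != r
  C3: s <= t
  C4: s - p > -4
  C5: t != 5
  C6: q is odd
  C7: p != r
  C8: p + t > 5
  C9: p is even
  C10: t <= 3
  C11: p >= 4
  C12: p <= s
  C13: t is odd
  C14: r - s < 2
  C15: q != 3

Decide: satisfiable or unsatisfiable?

Unsatisfiable

From constraints 11 and 12: s ≥ p and p ≥ 4, so s ≥ 4. From constraints 3 and 10: s ≤ t and t ≤ 3, so s ≤ 3. But 3 < 4, so no value of s works.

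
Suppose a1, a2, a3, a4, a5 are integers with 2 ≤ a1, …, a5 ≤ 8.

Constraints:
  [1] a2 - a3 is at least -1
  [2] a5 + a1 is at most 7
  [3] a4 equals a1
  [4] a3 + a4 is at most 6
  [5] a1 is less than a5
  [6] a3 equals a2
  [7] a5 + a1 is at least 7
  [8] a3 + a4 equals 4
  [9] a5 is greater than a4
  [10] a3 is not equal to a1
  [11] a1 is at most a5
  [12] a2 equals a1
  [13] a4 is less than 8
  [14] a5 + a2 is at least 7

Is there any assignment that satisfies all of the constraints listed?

From constraints 6 and 12, a3 = a2 = a1, so a3 = a1. But constraint 10 says a3 ≠ a1. Contradiction.

Unsatisfiable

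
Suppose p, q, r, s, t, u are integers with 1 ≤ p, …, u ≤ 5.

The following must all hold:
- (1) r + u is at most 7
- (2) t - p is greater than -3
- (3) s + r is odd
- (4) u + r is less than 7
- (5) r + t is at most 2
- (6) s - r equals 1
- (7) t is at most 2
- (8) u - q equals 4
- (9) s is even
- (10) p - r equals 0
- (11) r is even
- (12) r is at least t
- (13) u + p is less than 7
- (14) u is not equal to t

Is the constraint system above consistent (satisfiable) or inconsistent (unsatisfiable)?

Unsatisfiable

Constraint 9 makes s even and constraint 11 makes r even, so s + r must be even. Constraint 3 says s + r is odd — contradiction.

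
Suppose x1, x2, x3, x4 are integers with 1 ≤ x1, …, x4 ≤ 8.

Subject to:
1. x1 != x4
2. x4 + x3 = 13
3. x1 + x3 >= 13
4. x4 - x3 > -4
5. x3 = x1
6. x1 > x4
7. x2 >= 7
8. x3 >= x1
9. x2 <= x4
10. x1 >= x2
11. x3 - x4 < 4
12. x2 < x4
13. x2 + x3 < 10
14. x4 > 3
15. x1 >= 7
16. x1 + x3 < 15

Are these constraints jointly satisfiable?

From constraints 7 and 9: x4 ≥ x2 ≥ 7. From constraints 8 and 15: x3 ≥ x1 ≥ 7. Hence x4 + x3 ≥ 14. But constraint 2 requires x4 + x3 = 13, and 13 < 14. Contradiction.

Unsatisfiable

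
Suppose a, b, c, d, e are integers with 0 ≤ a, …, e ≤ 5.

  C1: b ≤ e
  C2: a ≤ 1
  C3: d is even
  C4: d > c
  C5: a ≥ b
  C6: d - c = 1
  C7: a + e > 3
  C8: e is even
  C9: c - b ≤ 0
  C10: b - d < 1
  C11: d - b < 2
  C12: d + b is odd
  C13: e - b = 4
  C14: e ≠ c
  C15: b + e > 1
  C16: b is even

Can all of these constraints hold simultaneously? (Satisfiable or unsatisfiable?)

Unsatisfiable

Constraint 3 makes d even and constraint 16 makes b even, so d + b must be even. Constraint 12 says d + b is odd — contradiction.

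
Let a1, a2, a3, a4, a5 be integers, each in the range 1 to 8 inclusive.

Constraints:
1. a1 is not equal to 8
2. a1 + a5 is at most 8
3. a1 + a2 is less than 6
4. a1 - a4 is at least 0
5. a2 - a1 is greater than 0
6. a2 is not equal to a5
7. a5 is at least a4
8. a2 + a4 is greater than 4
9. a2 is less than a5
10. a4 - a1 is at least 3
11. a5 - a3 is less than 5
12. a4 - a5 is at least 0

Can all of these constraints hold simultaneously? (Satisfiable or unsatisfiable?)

Constraints 4, 5, 9, and 12 give a2 < a5, a5 ≤ a4, a4 ≤ a1, a1 < a2. Chaining: a2 < a5 ≤ a4 ≤ a1 < a2, which forces a2 < a2 — impossible.

Unsatisfiable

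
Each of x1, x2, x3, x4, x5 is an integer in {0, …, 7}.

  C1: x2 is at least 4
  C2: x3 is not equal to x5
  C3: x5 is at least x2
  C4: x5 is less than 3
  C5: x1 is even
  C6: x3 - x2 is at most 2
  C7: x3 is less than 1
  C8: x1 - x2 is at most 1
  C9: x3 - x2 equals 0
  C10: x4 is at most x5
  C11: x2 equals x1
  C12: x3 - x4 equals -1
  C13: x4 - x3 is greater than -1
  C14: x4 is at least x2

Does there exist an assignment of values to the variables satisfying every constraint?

Unsatisfiable

From constraints 1 and 3: x5 ≥ x2 and x2 ≥ 4, so x5 ≥ 4. From constraint 4: x5 ≤ 2. But 2 < 4, so no value of x5 works.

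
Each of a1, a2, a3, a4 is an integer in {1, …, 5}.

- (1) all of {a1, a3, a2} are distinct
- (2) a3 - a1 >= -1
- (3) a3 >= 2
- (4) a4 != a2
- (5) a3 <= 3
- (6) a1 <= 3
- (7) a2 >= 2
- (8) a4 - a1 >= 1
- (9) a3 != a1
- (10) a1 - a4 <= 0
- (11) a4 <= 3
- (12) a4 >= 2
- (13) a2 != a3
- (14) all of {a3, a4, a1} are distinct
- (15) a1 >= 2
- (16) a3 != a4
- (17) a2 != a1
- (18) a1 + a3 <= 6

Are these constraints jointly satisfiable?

Unsatisfiable

Constraints 3, 5, 6, 11, 12, and 15 confine each of a3, a4, a1 to the 2 values {2, 3}.
Constraint 14 requires all 3 of them to be distinct, but only 2 values are available — impossible by the pigeonhole principle.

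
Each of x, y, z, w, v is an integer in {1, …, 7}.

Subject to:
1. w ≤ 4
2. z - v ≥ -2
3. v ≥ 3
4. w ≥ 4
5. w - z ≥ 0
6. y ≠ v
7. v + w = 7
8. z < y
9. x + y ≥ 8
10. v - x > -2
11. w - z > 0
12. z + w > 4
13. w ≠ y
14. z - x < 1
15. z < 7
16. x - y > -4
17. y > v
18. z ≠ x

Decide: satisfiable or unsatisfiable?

Satisfiable

Try x = 4, y = 7, z = 3, w = 4, v = 3.
Check constraint 2: z - v = 0; constraint 5: w - z = 1; constraint 7: v + w = 7. The remaining constraints are straightforward to verify.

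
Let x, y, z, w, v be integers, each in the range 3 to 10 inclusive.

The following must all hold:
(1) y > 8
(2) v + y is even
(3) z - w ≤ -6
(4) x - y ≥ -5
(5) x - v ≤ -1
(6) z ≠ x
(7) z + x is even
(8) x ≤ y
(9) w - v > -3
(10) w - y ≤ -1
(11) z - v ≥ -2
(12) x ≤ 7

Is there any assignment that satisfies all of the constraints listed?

Unsatisfiable

Constraints 3, 4, 5, 10, and 11 give z − v ≥ -2, v − x ≥ 1, x − y ≥ -5, y − w ≥ 1, w − z ≥ 6.
Adding all 5 inequalities: the left sides telescope to 0, and the right sides sum to (-2) + 1 + (-5) + 1 + 6 = 1. So 0 ≥ 1, which is false.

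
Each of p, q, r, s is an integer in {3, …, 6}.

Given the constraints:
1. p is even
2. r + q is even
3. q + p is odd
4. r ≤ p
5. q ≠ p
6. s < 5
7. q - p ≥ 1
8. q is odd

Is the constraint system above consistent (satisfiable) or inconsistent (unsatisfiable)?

Satisfiable

Take p = 4, q = 5, r = 3, s = 4. Then constraint 1: p = 4 is even; constraint 2: r + q = 8 is even; constraint 7: q - p = 1, and every other listed constraint is also met.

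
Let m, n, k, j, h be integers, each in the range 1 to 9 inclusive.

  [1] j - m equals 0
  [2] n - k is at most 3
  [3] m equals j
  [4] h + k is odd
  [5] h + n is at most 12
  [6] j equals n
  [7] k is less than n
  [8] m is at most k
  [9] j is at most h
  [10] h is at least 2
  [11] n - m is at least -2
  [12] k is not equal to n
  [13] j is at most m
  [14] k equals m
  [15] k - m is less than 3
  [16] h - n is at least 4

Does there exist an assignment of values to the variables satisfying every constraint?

From constraints 3, 6, and 14, k = m = j = n, so k = n. But constraint 12 says k ≠ n. Contradiction.

Unsatisfiable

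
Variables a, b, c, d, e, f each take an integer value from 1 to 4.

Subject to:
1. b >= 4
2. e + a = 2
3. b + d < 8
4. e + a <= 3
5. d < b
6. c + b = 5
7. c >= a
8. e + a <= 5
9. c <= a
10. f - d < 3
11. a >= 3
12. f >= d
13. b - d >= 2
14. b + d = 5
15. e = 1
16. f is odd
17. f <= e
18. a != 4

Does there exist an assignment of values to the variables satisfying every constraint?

Unsatisfiable

From constraints 7 and 11: c ≥ a ≥ 3. From constraint 1: b ≥ 4. Hence c + b ≥ 7. But constraint 6 requires c + b = 5, and 5 < 7. Contradiction.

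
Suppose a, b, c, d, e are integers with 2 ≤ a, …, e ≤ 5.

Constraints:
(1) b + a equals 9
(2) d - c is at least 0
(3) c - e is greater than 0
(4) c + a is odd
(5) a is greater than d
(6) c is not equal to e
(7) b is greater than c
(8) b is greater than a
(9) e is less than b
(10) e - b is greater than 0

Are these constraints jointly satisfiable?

Constraints 2, 3, 5, 8, and 10 give c ≤ d, d < a, a < b, b < e, e < c. Chaining: c ≤ d < a < b < e < c, which forces c < c — impossible.

Unsatisfiable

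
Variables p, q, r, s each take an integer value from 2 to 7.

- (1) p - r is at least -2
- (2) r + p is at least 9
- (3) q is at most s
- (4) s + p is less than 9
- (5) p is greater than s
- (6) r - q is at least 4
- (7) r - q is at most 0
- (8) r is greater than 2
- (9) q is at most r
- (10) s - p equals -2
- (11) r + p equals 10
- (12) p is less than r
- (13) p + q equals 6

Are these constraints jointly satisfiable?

Constraints 3, 5, 7, and 12 give q ≤ s, s < p, p < r, r ≤ q. Chaining: q ≤ s < p < r ≤ q, which forces q < q — impossible.

Unsatisfiable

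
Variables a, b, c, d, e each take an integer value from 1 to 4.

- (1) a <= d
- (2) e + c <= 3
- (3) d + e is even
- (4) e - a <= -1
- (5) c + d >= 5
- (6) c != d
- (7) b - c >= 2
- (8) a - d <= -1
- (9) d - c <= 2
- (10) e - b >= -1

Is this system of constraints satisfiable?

Unsatisfiable

Constraints 4, 7, 8, 9, and 10 give d − a ≥ 1, a − e ≥ 1, e − b ≥ -1, b − c ≥ 2, c − d ≥ -2.
Adding all 5 inequalities: the left sides telescope to 0, and the right sides sum to 1 + 1 + (-1) + 2 + (-2) = 1. So 0 ≥ 1, which is false.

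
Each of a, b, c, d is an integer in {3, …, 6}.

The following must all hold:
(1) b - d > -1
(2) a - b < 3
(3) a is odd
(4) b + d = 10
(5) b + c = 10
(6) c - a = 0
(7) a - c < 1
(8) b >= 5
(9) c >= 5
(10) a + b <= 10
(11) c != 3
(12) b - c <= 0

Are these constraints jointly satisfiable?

Setting (a, b, c, d) = (5, 5, 5, 5) satisfies everything: constraint 1: b - d = 0; constraint 2: a - b = 0, and the others follow.

Satisfiable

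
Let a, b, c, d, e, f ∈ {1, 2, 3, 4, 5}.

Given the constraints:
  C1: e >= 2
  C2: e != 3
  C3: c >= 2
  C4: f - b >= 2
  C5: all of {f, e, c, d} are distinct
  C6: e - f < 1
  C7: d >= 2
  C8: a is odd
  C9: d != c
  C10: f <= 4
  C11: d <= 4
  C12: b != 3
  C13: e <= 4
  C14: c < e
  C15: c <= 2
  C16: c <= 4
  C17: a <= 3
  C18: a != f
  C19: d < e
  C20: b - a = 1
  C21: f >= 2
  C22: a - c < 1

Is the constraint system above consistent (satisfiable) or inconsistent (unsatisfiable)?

Constraints 1, 3, 7, 10, 11, 13, 16, and 21 confine each of f, e, c, d to the 3 values {2, …, 4}.
Constraint 5 requires all 4 of them to be distinct, but only 3 values are available — impossible by the pigeonhole principle.

Unsatisfiable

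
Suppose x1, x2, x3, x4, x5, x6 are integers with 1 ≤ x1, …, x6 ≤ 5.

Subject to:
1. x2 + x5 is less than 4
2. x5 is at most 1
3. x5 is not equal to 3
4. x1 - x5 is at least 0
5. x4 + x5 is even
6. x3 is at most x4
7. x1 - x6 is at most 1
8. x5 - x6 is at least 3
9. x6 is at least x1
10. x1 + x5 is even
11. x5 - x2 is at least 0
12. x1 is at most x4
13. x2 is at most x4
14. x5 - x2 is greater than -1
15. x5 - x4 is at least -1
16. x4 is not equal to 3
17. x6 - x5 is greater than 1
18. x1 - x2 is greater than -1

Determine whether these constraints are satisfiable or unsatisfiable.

Constraints 4, 7, and 8 give x1 − x5 ≥ 0, x5 − x6 ≥ 3, x6 − x1 ≥ -1.
Adding all 3 inequalities: the left sides telescope to 0, and the right sides sum to 0 + 3 + (-1) = 2. So 0 ≥ 2, which is false.

Unsatisfiable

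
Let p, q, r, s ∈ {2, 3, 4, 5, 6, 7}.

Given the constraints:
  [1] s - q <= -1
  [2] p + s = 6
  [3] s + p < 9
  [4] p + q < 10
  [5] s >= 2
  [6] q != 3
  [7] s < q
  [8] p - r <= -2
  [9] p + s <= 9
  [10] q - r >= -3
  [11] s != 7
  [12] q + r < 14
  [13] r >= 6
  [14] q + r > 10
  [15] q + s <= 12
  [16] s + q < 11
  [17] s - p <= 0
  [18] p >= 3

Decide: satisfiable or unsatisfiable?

Take p = 3, q = 6, r = 6, s = 3. Then constraint 1: s - q = -3; constraint 2: p + s = 6; constraint 3: s + p = 6, and every other listed constraint is also met.

Satisfiable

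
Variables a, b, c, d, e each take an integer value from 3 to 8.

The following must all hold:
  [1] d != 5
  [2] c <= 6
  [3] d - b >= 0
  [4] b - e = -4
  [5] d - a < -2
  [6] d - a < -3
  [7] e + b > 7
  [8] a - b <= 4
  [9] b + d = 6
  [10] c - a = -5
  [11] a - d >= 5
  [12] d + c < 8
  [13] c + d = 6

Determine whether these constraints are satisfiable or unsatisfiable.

Unsatisfiable

Constraints 3, 8, and 11 give d − b ≥ 0, b − a ≥ -4, a − d ≥ 5.
Adding all 3 inequalities: the left sides telescope to 0, and the right sides sum to 0 + (-4) + 5 = 1. So 0 ≥ 1, which is false.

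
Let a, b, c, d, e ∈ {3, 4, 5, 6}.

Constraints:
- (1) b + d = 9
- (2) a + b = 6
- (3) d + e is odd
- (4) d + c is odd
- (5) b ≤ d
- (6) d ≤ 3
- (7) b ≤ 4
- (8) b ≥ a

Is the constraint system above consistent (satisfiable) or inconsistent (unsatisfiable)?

From constraint 7: b ≤ 4. From constraint 6: d ≤ 3. Hence b + d ≤ 7. But constraint 1 requires b + d = 9, and 9 > 7. Contradiction.

Unsatisfiable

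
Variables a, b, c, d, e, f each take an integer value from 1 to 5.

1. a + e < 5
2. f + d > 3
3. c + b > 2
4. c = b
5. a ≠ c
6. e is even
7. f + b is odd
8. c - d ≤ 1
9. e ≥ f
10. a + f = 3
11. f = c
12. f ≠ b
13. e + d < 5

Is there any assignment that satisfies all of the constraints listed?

From constraints 4 and 11, f = c = b, so f = b. But constraint 12 says f ≠ b. Contradiction.

Unsatisfiable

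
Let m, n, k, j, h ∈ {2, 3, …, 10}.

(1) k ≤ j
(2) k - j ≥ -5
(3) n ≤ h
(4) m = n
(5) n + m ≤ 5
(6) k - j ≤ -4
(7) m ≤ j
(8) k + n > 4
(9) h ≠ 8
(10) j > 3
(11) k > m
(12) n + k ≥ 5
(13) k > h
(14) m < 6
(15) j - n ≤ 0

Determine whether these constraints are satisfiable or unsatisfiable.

Unsatisfiable

Constraints 1, 3, 13, and 15 give j ≤ n, n ≤ h, h < k, k ≤ j. Chaining: j ≤ n ≤ h < k ≤ j, which forces j < j — impossible.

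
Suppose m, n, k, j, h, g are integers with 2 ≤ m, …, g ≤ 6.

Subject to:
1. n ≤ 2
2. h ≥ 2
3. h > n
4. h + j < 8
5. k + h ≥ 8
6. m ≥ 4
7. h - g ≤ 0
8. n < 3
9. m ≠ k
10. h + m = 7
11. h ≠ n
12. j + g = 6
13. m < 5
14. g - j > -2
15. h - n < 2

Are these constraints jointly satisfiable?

Satisfiable

The assignment m = 4, n = 2, k = 6, j = 3, h = 3, g = 3 works:
  constraint 4 holds since h + j = 6.
  constraint 5 holds since k + h = 9.
The rest check out directly.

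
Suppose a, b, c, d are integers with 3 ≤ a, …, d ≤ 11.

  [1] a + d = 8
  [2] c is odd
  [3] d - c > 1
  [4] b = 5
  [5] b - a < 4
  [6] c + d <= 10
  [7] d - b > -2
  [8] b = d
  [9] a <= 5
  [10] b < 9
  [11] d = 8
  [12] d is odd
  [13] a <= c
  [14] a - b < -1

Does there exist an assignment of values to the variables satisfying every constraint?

Unsatisfiable

Constraint 4 fixes b = 5 and constraint 11 fixes d = 8, but constraint 8 requires b = d. Since 5 ≠ 8, contradiction.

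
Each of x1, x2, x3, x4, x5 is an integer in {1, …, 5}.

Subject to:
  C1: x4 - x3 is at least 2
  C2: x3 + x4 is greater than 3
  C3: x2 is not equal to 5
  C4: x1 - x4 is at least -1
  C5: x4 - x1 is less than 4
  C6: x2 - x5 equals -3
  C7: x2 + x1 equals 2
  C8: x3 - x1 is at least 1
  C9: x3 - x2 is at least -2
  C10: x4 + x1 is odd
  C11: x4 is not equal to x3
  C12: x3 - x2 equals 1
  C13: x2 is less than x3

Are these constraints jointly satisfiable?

Constraints 1, 4, and 8 give x4 − x3 ≥ 2, x3 − x1 ≥ 1, x1 − x4 ≥ -1.
Adding all 3 inequalities: the left sides telescope to 0, and the right sides sum to 2 + 1 + (-1) = 2. So 0 ≥ 2, which is false.

Unsatisfiable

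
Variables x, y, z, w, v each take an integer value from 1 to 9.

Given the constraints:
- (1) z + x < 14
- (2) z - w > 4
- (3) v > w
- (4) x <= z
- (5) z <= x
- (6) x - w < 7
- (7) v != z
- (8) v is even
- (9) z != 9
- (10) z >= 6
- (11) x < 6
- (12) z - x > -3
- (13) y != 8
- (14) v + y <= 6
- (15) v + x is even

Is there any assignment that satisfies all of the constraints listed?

Unsatisfiable

From constraints 5 and 10: x ≥ z and z ≥ 6, so x ≥ 6. From constraint 11: x ≤ 5. But 5 < 6, so no value of x works.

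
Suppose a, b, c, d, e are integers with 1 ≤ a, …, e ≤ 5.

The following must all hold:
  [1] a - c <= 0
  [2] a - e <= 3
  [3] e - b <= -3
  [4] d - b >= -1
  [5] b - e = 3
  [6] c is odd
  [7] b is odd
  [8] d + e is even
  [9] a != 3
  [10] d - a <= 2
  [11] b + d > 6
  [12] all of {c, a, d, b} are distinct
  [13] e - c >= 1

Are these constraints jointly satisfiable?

Constraints 1, 3, 4, 10, and 13 give b − e ≥ 3, e − c ≥ 1, c − a ≥ 0, a − d ≥ -2, d − b ≥ -1.
Adding all 5 inequalities: the left sides telescope to 0, and the right sides sum to 3 + 1 + 0 + (-2) + (-1) = 1. So 0 ≥ 1, which is false.

Unsatisfiable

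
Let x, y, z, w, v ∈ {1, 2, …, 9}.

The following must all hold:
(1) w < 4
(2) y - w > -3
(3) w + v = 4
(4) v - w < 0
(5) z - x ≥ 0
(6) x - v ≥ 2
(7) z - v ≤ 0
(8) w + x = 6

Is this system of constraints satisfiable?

Constraints 5, 6, and 7 give v − z ≥ 0, z − x ≥ 0, x − v ≥ 2.
Adding all 3 inequalities: the left sides telescope to 0, and the right sides sum to 0 + 0 + 2 = 2. So 0 ≥ 2, which is false.

Unsatisfiable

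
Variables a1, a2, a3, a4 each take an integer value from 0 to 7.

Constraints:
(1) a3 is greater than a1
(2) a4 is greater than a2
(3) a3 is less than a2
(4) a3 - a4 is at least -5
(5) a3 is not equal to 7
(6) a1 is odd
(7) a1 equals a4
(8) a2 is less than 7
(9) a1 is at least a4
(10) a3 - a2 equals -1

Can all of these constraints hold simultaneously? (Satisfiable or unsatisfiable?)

Constraints 1, 2, 3, and 9 give a3 < a2, a2 < a4, a4 ≤ a1, a1 < a3. Chaining: a3 < a2 < a4 ≤ a1 < a3, which forces a3 < a3 — impossible.

Unsatisfiable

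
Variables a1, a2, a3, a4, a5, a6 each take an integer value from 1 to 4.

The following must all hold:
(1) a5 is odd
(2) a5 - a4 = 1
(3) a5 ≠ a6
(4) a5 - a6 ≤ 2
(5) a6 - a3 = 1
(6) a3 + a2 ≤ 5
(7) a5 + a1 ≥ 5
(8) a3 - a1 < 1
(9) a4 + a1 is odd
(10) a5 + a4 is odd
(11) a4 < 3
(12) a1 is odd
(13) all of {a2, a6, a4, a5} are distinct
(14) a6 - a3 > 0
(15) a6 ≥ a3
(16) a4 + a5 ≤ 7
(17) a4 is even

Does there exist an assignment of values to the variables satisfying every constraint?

Satisfiable

Take a1 = 3, a2 = 1, a3 = 3, a4 = 2, a5 = 3, a6 = 4. Then constraint 2: a5 - a4 = 1; constraint 4: a5 - a6 = -1, and every other listed constraint is also met.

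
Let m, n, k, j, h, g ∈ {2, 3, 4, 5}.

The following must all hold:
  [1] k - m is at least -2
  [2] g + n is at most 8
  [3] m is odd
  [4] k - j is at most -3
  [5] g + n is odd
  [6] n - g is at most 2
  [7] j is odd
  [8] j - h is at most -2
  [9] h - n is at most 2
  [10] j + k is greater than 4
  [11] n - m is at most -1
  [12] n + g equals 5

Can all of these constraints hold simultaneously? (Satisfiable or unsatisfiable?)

Constraints 1, 4, 8, 9, and 11 give k − m ≥ -2, m − n ≥ 1, n − h ≥ -2, h − j ≥ 2, j − k ≥ 3.
Adding all 5 inequalities: the left sides telescope to 0, and the right sides sum to (-2) + 1 + (-2) + 2 + 3 = 2. So 0 ≥ 2, which is false.

Unsatisfiable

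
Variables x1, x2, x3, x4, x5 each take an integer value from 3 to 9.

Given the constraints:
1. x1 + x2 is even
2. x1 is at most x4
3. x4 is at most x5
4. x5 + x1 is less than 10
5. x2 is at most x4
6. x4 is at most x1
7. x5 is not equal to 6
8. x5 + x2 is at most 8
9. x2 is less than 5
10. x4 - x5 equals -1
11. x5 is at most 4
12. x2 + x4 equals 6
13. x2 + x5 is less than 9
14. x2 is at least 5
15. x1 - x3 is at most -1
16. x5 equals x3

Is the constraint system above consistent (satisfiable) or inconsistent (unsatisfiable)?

Unsatisfiable

From constraints 5 and 14: x4 ≥ x2 and x2 ≥ 5, so x4 ≥ 5. From constraints 3 and 11: x4 ≤ x5 and x5 ≤ 4, so x4 ≤ 4. But 4 < 5, so no value of x4 works.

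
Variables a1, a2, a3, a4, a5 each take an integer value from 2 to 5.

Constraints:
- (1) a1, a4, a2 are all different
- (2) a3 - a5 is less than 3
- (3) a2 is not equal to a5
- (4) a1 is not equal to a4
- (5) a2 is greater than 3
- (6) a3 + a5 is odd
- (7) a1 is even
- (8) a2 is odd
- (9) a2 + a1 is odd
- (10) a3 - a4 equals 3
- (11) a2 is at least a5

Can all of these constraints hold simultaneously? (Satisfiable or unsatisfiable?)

Try a1 = 4, a2 = 5, a3 = 5, a4 = 2, a5 = 4.
Check constraint 2: a3 - a5 = 1; constraint 10: a3 - a4 = 3. The remaining constraints are straightforward to verify.

Satisfiable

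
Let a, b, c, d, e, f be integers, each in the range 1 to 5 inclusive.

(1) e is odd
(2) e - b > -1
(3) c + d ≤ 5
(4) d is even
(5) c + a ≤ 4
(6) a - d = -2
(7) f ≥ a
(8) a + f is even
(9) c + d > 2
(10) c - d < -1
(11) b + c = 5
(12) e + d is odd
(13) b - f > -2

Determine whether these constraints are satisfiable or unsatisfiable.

Setting (a, b, c, d, e, f) = (2, 4, 1, 4, 5, 4) satisfies everything: constraint 2: e - b = 1; constraint 3: c + d = 5, and the others follow.

Satisfiable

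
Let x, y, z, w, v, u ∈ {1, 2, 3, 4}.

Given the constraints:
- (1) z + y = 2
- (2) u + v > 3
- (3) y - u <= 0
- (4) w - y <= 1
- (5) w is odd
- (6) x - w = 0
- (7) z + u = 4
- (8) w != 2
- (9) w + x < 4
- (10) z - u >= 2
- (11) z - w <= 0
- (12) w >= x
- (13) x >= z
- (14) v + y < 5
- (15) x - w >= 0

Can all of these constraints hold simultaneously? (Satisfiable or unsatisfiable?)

Constraints 3, 4, 10, and 11 give z − u ≥ 2, u − y ≥ 0, y − w ≥ -1, w − z ≥ 0.
Adding all 4 inequalities: the left sides telescope to 0, and the right sides sum to 2 + 0 + (-1) + 0 = 1. So 0 ≥ 1, which is false.

Unsatisfiable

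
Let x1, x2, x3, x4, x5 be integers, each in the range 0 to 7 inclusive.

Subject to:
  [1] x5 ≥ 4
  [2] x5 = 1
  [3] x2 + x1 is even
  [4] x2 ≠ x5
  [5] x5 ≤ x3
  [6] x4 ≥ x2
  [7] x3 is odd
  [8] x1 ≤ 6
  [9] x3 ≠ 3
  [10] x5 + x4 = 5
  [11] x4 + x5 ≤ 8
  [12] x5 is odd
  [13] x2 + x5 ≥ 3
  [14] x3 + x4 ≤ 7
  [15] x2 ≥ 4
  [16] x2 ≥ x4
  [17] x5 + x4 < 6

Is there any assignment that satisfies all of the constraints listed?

Unsatisfiable

From constraints 1 and 5: x3 ≥ x5 ≥ 4. From constraints 6 and 15: x4 ≥ x2 ≥ 4. Hence x3 + x4 ≥ 8. But constraint 14 requires x3 + x4 ≤ 7, and 7 < 8. Contradiction.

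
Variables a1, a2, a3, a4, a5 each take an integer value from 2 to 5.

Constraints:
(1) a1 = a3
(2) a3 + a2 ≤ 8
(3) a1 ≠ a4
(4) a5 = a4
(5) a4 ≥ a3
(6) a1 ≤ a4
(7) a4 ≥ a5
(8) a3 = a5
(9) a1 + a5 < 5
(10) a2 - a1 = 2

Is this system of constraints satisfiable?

From constraints 1, 4, and 8, a1 = a3 = a5 = a4, so a1 = a4. But constraint 3 says a1 ≠ a4. Contradiction.

Unsatisfiable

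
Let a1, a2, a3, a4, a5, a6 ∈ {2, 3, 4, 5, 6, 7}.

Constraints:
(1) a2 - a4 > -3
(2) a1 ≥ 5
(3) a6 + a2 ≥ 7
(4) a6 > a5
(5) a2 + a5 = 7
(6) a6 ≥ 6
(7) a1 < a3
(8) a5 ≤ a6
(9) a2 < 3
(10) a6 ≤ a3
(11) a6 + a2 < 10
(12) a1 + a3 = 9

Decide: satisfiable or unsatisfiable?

From constraint 2: a1 ≥ 5. From constraints 6 and 10: a3 ≥ a6 ≥ 6. Hence a1 + a3 ≥ 11. But constraint 12 requires a1 + a3 = 9, and 9 < 11. Contradiction.

Unsatisfiable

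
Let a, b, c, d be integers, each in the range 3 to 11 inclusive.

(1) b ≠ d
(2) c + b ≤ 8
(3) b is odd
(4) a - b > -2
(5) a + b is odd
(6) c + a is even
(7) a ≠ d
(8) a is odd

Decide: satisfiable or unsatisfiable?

Constraint 8 makes a odd and constraint 3 makes b odd, so a + b must be even. Constraint 5 says a + b is odd — contradiction.

Unsatisfiable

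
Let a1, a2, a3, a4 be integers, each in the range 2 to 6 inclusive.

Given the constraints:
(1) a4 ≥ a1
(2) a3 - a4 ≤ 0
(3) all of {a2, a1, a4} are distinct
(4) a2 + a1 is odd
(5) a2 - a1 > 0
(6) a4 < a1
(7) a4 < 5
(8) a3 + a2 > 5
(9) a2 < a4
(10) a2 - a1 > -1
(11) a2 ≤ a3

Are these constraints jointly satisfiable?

Unsatisfiable

Constraints 5, 6, and 9 give a1 < a2, a2 < a4, a4 < a1. Chaining: a1 < a2 < a4 < a1, which forces a1 < a1 — impossible.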